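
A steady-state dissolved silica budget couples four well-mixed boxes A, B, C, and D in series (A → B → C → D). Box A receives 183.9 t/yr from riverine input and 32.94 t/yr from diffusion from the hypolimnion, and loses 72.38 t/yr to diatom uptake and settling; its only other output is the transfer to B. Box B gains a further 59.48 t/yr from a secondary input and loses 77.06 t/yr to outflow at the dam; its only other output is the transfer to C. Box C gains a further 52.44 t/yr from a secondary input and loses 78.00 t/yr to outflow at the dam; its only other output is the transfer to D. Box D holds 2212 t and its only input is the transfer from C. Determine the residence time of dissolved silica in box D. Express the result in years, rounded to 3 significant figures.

Box A: F(A→B) = (183.9 + 32.94) − 72.38 = 144.46 t/yr.
Box B: F(B→C) = (144.46 + 59.48) − 77.06 = 126.88 t/yr.
Box C: F(C→D) = (126.88 + 52.44) − 78.00 = 101.32 t/yr.
Box D throughput = its input = 101.32 t/yr; τ = 2212 / 101.32 = 21.83 yr.

21.8 yr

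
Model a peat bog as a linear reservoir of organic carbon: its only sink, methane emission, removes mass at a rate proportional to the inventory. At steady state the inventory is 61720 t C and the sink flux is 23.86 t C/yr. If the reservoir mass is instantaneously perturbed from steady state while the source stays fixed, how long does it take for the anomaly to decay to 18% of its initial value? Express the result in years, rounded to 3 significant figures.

4440 yr

For a linear reservoir the anomaly decays as exp(−t/τ) with τ = M/F = 61720/23.86 = 2587 yr.
exp(−t/τ) = 0.18 ⇒ t = −τ ln(0.18) = 2587 × 1.715 = 4436 yr.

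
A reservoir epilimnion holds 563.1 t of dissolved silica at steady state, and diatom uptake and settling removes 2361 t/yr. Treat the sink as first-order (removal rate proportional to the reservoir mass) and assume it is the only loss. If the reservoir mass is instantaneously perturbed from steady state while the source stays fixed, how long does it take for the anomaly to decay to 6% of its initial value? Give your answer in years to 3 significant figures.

For a linear reservoir the anomaly decays as exp(−t/τ) with τ = M/F = 563.1/2361 = 0.2385 yr.
exp(−t/τ) = 0.06 ⇒ t = −τ ln(0.06) = 0.2385 × 2.813 = 0.6710 yr.

0.671 yr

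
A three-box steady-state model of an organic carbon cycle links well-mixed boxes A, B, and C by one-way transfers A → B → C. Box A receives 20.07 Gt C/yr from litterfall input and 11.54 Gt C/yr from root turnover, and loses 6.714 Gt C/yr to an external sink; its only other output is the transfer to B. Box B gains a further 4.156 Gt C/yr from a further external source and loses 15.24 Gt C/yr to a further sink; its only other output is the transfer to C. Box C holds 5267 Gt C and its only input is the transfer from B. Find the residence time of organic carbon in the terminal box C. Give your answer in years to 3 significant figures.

Box A: F(A→B) = (20.07 + 11.54) − 6.714 = 24.896 Gt C/yr.
Box B: F(B→C) = (24.896 + 4.156) − 15.24 = 13.812 Gt C/yr.
Box C throughput = its input = 13.812 Gt C/yr; τ = 5267 / 13.812 = 381.3 yr.

381 yr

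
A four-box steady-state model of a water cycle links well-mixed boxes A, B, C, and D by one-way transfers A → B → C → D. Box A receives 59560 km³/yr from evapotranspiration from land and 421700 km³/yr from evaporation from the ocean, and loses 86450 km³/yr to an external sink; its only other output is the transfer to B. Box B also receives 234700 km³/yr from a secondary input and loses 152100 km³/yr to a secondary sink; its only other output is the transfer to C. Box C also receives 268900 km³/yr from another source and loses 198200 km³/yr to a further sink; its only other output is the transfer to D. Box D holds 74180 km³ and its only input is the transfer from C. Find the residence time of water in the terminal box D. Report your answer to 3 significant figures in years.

0.135 yr

Box A: F(A→B) = (59560 + 421700) − 86450 = 394810 km³/yr.
Box B: F(B→C) = (394810 + 234700) − 152100 = 477410 km³/yr.
Box C: F(C→D) = (477410 + 268900) − 198200 = 548110 km³/yr.
Box D throughput = its input = 548110 km³/yr; τ = 74180 / 548110 = 0.1353 yr.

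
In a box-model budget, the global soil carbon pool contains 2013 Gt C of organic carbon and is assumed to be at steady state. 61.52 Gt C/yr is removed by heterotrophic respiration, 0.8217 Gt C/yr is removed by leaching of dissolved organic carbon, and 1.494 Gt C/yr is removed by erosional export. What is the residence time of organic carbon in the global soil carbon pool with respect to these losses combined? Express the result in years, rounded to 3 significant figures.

31.5 yr

Total removal = 61.52 + 0.8217 + 1.494 = 63.836 Gt C/yr.
τ = M / ΣF_out = 2013 / 63.836 = 31.53 yr.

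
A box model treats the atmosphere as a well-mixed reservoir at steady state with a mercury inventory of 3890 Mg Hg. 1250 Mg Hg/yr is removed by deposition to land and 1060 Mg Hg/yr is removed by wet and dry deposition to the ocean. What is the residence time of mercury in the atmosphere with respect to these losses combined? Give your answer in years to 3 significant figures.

Total removal = 1250 + 1060 = 2310.0 Mg Hg/yr.
τ = M / ΣF_out = 3890 / 2310.0 = 1.684 yr.

1.68 yr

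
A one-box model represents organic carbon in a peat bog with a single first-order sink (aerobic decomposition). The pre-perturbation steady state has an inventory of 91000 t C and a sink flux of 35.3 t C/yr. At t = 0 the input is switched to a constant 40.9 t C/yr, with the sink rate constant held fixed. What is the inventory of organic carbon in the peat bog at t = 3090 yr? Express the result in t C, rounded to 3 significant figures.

Residence time τ = M₀/F₀ = 2578 yr. The eventual steady state is M_∞ = M₀·(F₁/F₀) = 91000 × 40.9/35.3 = 105440 t C.
The anomaly ΔM(t) = M(t) − M_∞ decays as ΔM₀·e^(−t/τ) with ΔM₀ = 91000 − 105440 = −14440 t C.
At t = 3090 yr, e^(−t/τ) = e^(−1.199) = 0.3016, so ΔM = −4354 t C and M = 105440 − 4354 = 101080 t C.

101000 t C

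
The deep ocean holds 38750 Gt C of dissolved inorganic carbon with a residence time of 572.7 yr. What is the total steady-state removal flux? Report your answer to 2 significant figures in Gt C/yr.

F = M / τ = 38750 / 572.7 = 67.66 Gt C/yr.

68 Gt C/yr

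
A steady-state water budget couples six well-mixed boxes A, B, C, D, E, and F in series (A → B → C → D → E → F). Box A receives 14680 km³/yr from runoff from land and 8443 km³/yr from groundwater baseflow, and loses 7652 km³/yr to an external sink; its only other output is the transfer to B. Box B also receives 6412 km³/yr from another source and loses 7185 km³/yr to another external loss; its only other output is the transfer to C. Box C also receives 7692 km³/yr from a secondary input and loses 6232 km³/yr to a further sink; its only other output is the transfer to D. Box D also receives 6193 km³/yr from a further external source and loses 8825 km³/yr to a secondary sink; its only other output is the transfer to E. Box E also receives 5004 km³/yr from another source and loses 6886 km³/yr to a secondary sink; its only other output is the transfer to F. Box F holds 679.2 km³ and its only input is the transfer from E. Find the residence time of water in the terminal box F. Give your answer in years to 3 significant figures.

0.0583 yr

Box A: F(A→B) = (14680 + 8443) − 7652 = 15471 km³/yr.
Box B: F(B→C) = (15471 + 6412) − 7185 = 14698 km³/yr.
Box C: F(C→D) = (14698 + 7692) − 6232 = 16158 km³/yr.
Box D: F(D→E) = (16158 + 6193) − 8825 = 13526 km³/yr.
Box E: F(E→F) = (13526 + 5004) − 6886 = 11644 km³/yr.
Box F throughput = its input = 11644 km³/yr; τ = 679.2 / 11644 = 0.05833 yr.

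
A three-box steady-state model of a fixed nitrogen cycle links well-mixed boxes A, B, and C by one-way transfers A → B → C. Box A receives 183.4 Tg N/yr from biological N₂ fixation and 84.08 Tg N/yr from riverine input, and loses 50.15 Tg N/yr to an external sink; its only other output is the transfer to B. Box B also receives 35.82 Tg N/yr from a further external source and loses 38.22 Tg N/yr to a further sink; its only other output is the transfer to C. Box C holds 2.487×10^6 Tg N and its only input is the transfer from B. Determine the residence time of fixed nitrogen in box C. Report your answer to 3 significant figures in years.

Box A: F(A→B) = (183.4 + 84.08) − 50.15 = 217.33 Tg N/yr.
Box B: F(B→C) = (217.33 + 35.82) − 38.22 = 214.93 Tg N/yr.
Box C throughput = its input = 214.93 Tg N/yr; τ = 2.487×10^6 / 214.93 = 11570 yr.

11600 yr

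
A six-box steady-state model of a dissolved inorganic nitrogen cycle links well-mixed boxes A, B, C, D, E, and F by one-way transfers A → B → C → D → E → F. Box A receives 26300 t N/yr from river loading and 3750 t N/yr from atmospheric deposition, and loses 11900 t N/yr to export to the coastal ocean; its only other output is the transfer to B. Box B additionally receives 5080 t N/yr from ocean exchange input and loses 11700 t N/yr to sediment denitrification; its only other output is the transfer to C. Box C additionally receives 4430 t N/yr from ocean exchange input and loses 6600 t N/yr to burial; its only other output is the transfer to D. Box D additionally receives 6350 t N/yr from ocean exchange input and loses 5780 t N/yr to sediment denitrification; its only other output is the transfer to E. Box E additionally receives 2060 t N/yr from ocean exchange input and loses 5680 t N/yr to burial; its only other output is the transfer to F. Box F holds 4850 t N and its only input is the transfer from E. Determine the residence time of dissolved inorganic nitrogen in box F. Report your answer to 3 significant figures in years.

Box A: F(A→B) = (26300 + 3750) − 11900 = 18150 t N/yr.
Box B: F(B→C) = (18150 + 5080) − 11700 = 11530 t N/yr.
Box C: F(C→D) = (11530 + 4430) − 6600 = 9360.0 t N/yr.
Box D: F(D→E) = (9360.0 + 6350) − 5780 = 9930.0 t N/yr.
Box E: F(E→F) = (9930.0 + 2060) − 5680 = 6310.0 t N/yr.
Box F throughput = its input = 6310.0 t N/yr; τ = 4850 / 6310.0 = 0.7686 yr.

0.769 yr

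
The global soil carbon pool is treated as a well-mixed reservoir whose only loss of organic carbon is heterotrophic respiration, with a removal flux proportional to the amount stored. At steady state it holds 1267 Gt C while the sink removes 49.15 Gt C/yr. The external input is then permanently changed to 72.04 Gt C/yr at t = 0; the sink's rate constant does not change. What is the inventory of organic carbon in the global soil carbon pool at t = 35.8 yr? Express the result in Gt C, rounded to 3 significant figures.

1710 Gt C

Residence time τ = M₀/F₀ = 25.78 yr. The eventual steady state is M_∞ = M₀·(F₁/F₀) = 1267 × 72.04/49.15 = 1857.1 Gt C.
The anomaly ΔM(t) = M(t) − M_∞ decays as ΔM₀·e^(−t/τ) with ΔM₀ = 1267 − 1857.1 = −590.1 Gt C.
At t = 35.8 yr, e^(−t/τ) = e^(−1.389) = 0.2494, so ΔM = −147.2 Gt C and M = 1857.1 − 147.2 = 1709.9 Gt C.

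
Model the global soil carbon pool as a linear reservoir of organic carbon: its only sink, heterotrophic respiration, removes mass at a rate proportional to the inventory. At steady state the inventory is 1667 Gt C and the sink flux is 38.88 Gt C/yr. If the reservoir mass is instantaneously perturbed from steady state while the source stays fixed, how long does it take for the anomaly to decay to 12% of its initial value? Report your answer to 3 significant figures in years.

For a linear reservoir the anomaly decays as exp(−t/τ) with τ = M/F = 1667/38.88 = 42.88 yr.
exp(−t/τ) = 0.12 ⇒ t = −τ ln(0.12) = 42.88 × 2.120 = 90.91 yr.

90.9 yr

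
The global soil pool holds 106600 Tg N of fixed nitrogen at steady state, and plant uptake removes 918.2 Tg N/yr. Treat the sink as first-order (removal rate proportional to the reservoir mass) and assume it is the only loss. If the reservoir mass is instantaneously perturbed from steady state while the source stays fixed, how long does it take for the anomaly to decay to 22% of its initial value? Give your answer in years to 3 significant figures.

For a linear reservoir the anomaly decays as exp(−t/τ) with τ = M/F = 106600/918.2 = 116.1 yr.
exp(−t/τ) = 0.22 ⇒ t = −τ ln(0.22) = 116.1 × 1.514 = 175.8 yr.

176 yr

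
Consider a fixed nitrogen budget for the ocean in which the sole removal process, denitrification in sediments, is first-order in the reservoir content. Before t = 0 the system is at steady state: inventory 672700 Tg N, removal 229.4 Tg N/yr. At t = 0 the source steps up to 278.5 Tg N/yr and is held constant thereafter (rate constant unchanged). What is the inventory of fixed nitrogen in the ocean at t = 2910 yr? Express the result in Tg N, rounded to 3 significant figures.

τ = M₀/F₀ = 672700/229.4 = 2932 yr; rate constant k = 1/τ.
New steady state M_∞ = F₁/k = F₁·τ = 278.5 × 2932 = 816680 Tg N.
M(t) = M_∞ + (M₀ − M_∞)·e^(−t/τ); t/τ = 2910/2932 = 0.9924, so e^(−t/τ) = 0.3707.
M(t) = 816680 − 144000 × 0.3707 = 763310 Tg N.

763000 Tg N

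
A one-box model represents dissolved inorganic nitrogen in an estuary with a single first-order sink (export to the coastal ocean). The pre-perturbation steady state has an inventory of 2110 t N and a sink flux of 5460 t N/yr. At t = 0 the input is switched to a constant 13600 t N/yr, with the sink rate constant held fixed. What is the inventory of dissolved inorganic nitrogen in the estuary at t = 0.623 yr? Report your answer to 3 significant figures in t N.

4630 t N

Residence time τ = M₀/F₀ = 0.3864 yr. The eventual steady state is M_∞ = M₀·(F₁/F₀) = 2110 × 13600/5460 = 5255.7 t N.
The anomaly ΔM(t) = M(t) − M_∞ decays as ΔM₀·e^(−t/τ) with ΔM₀ = 2110 − 5255.7 = −3146 t N.
At t = 0.623 yr, e^(−t/τ) = e^(−1.612) = 0.1995, so ΔM = −627.4 t N and M = 5255.7 − 627.4 = 4628.2 t N.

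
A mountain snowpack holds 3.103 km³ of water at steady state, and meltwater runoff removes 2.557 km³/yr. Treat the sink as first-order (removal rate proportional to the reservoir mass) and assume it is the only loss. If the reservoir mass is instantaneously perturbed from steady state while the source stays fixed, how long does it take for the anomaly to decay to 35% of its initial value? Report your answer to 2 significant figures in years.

1.3 yr

For a linear reservoir the anomaly decays as exp(−t/τ) with τ = M/F = 3.103/2.557 = 1.214 yr.
exp(−t/τ) = 0.35 ⇒ t = −τ ln(0.35) = 1.214 × 1.050 = 1.274 yr.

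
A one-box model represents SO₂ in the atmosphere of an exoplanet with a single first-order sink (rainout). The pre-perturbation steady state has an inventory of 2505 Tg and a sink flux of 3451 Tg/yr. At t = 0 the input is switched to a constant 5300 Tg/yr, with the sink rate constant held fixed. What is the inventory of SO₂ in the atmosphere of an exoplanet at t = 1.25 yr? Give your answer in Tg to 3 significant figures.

3610 Tg

τ = M₀/F₀ = 2505/3451 = 0.7259 yr; rate constant k = 1/τ.
New steady state M_∞ = F₁/k = F₁·τ = 5300 × 0.7259 = 3847.1 Tg.
M(t) = M_∞ + (M₀ − M_∞)·e^(−t/τ); t/τ = 1.25/0.7259 = 1.722, so e^(−t/τ) = 0.1787.
M(t) = 3847.1 − 1342 × 0.1787 = 3607.3 Tg.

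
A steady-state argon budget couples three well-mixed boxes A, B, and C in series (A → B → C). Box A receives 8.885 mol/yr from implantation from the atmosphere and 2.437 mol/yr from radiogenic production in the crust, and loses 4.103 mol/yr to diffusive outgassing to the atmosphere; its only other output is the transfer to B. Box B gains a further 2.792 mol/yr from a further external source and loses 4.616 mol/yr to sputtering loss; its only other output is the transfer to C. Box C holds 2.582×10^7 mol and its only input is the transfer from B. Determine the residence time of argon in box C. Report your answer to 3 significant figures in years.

Box A: F(A→B) = (8.885 + 2.437) − 4.103 = 7.2190 mol/yr.
Box B: F(B→C) = (7.2190 + 2.792) − 4.616 = 5.3950 mol/yr.
Box C throughput = its input = 5.3950 mol/yr; τ = 2.582×10^7 / 5.3950 = 4.786×10^6 yr.

4.79×10^6 yr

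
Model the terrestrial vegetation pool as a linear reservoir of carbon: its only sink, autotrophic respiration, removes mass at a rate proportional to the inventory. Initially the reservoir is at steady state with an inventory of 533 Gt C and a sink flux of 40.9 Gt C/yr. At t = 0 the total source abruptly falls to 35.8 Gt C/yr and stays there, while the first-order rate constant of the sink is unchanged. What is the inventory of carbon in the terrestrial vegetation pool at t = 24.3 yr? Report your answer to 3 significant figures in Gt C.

Residence time τ = M₀/F₀ = 13.03 yr. The eventual steady state is M_∞ = M₀·(F₁/F₀) = 533 × 35.8/40.9 = 466.54 Gt C.
The anomaly ΔM(t) = M(t) − M_∞ decays as ΔM₀·e^(−t/τ) with ΔM₀ = 533 − 466.54 = 66.46 Gt C.
At t = 24.3 yr, e^(−t/τ) = e^(−1.865) = 0.1549, so ΔM = 10.30 Gt C and M = 466.54 + 10.30 = 476.84 Gt C.

477 Gt C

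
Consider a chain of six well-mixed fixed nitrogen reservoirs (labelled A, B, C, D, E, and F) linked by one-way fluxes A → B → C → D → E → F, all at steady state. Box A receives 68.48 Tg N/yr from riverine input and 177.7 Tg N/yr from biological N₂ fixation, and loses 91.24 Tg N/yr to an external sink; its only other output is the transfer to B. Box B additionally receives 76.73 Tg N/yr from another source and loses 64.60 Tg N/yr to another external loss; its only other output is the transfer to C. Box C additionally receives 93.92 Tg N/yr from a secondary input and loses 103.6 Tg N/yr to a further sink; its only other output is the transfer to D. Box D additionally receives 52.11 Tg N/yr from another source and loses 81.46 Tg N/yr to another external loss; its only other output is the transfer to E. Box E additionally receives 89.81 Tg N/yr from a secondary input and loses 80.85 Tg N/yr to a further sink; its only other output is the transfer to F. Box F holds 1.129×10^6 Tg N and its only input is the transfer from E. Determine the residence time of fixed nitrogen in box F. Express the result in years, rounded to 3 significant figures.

8240 yr

Box A: F(A→B) = (68.48 + 177.7) − 91.24 = 154.94 Tg N/yr.
Box B: F(B→C) = (154.94 + 76.73) − 64.60 = 167.07 Tg N/yr.
Box C: F(C→D) = (167.07 + 93.92) − 103.6 = 157.39 Tg N/yr.
Box D: F(D→E) = (157.39 + 52.11) − 81.46 = 128.04 Tg N/yr.
Box E: F(E→F) = (128.04 + 89.81) − 80.85 = 137.00 Tg N/yr.
Box F throughput = its input = 137.00 Tg N/yr; τ = 1.129×10^6 / 137.00 = 8241 yr.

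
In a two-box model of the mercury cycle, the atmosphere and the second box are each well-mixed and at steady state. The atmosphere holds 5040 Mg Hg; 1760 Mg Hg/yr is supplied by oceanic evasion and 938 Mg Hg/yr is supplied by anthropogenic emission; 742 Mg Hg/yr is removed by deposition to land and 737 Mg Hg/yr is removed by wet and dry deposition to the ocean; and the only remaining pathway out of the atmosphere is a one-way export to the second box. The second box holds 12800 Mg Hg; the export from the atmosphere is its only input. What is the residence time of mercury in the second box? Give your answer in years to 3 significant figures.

Balance the atmosphere: ΣF_in = 1760 + 938 = 2698.0 Mg Hg/yr.
Export to the second box = ΣF_in − (742 + 737) = 1219.0 Mg Hg/yr.
At steady state the output of the second box equals its input, 1219.0 Mg Hg/yr.
τ = M / F = 12800 / 1219.0 = 10.50 yr.

10.5 yr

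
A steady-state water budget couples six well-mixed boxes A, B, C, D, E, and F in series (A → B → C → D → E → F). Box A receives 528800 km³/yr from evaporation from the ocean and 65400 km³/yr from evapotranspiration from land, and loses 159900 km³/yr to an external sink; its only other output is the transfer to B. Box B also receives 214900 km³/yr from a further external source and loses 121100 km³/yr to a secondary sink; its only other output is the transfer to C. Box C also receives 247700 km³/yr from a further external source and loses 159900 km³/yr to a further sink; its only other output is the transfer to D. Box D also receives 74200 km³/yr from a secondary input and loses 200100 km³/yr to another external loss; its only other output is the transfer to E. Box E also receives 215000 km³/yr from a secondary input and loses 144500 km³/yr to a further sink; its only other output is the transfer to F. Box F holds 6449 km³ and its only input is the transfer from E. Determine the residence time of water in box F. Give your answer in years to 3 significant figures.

0.0115 yr

Box A: F(A→B) = (528800 + 65400) − 159900 = 434300 km³/yr.
Box B: F(B→C) = (434300 + 214900) − 121100 = 528100 km³/yr.
Box C: F(C→D) = (528100 + 247700) − 159900 = 615900 km³/yr.
Box D: F(D→E) = (615900 + 74200) − 200100 = 490000 km³/yr.
Box E: F(E→F) = (490000 + 215000) − 144500 = 560500 km³/yr.
Box F throughput = its input = 560500 km³/yr; τ = 6449 / 560500 = 0.01151 yr.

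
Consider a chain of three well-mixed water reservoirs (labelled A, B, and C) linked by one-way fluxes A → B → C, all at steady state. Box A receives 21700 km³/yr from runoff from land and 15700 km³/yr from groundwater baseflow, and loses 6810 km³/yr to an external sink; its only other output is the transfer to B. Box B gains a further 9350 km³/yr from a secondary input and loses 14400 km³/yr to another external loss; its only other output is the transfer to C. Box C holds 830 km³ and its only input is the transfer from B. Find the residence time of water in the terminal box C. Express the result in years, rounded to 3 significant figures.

Box A: F(A→B) = (21700 + 15700) − 6810 = 30590 km³/yr.
Box B: F(B→C) = (30590 + 9350) − 14400 = 25540 km³/yr.
Box C throughput = its input = 25540 km³/yr; τ = 830 / 25540 = 0.03250 yr.

0.0325 yr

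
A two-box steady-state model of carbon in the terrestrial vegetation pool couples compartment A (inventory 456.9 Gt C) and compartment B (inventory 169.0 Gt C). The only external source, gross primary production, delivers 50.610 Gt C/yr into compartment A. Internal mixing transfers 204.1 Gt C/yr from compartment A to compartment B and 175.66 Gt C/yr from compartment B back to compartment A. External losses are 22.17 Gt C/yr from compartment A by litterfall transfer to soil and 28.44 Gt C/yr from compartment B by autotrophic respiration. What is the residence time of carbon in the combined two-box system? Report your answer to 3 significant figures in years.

For the system as a whole, the A↔B exchange is internal and contributes nothing to the throughput; only the external sinks remove mass.
M_total = 456.9 + 169.0 = 625.90 Gt C.
ΣF_external_out = 22.17 + 28.44 = 50.610 Gt C/yr.
τ = M_total / ΣF_ext = 625.90 / 50.610 = 12.37 yr.

12.4 yr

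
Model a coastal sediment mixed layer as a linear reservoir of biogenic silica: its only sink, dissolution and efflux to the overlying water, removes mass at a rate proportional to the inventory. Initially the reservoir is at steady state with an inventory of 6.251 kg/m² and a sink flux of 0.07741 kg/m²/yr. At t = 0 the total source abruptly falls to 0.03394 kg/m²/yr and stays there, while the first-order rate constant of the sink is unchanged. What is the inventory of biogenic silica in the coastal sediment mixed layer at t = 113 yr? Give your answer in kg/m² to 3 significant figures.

The sink rate constant is k = F₀/M₀ = 0.07741/6.251 = 0.01238 yr⁻¹.
Solving dM/dt = F₁ − kM with M(0) = M₀ gives M(t) = F₁/k + (M₀ − F₁/k)·e^(−kt).
F₁/k = 0.03394/0.01238 = 2.7407 kg/m²; kt = 0.01238 × 113 = 1.399, e^(−kt) = 0.2468.
M(113) = 2.7407 + (6.251 − 2.7407) × 0.2468 = 2.7407 + 0.8662 = 3.6069 kg/m².

3.61 kg/m²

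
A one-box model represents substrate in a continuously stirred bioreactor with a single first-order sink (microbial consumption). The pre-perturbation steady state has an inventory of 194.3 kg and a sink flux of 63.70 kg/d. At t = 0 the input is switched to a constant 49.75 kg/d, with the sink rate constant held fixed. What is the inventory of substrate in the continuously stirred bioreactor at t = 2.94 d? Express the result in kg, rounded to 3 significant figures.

The sink rate constant is k = F₀/M₀ = 63.70/194.3 = 0.3278 d⁻¹.
Solving dM/dt = F₁ − kM with M(0) = M₀ gives M(t) = F₁/k + (M₀ − F₁/k)·e^(−kt).
F₁/k = 49.75/0.3278 = 151.75 kg; kt = 0.3278 × 2.94 = 0.9639, e^(−kt) = 0.3814.
M(2.94) = 151.75 + (194.3 − 151.75) × 0.3814 = 151.75 + 16.23 = 167.98 kg.

168 kg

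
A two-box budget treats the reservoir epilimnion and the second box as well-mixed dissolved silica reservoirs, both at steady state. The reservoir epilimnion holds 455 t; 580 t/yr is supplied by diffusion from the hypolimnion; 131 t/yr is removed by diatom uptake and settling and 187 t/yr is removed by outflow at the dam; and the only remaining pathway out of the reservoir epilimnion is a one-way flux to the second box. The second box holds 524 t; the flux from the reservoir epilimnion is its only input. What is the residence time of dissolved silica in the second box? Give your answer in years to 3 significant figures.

2.00 yr

Balance the reservoir epilimnion: ΣF_in = 580.00 t/yr.
Flux to the second box = ΣF_in − (131 + 187) = 262.00 t/yr.
At steady state the output of the second box equals its input, 262.00 t/yr.
τ = M / F = 524 / 262.00 = 2.000 yr.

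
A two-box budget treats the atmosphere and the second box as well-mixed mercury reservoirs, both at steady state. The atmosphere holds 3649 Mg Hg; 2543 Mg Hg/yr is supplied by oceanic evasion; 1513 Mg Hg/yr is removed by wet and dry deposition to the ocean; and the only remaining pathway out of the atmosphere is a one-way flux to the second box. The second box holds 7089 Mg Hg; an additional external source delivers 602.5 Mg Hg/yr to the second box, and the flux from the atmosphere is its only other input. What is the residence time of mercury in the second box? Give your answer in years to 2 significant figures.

4.3 yr

Balance the atmosphere: ΣF_in = 2543.0 Mg Hg/yr.
Flux to the second box = ΣF_in − (1513) = 1030.0 Mg Hg/yr.
Total input to the second box = 1030.0 + 602.5 = 1632.5 Mg Hg/yr; at steady state this equals its total output.
τ = M / F = 7089 / 1632.5 = 4.342 yr.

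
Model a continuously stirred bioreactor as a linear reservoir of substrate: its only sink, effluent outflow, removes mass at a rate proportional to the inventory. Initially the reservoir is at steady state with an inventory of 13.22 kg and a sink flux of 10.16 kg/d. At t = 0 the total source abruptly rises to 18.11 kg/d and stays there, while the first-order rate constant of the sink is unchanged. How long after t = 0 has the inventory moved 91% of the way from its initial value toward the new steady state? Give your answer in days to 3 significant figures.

τ = M₀/F₀ = 13.22/10.16 = 1.301 d.
The remaining gap fraction is e^(−t/τ); 91% covered ⇒ e^(−t/τ) = 0.0900.
t = −τ ln(0.0900) = 1.301 × 2.408 = 3.133 d.

3.13 d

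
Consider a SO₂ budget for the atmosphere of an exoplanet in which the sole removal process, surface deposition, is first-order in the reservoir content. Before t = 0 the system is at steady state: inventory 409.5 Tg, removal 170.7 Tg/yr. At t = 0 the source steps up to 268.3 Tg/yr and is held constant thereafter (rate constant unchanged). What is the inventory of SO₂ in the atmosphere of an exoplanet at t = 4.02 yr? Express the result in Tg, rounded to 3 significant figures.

Residence time τ = M₀/F₀ = 2.399 yr. The eventual steady state is M_∞ = M₀·(F₁/F₀) = 409.5 × 268.3/170.7 = 643.64 Tg.
The anomaly ΔM(t) = M(t) − M_∞ decays as ΔM₀·e^(−t/τ) with ΔM₀ = 409.5 − 643.64 = −234.1 Tg.
At t = 4.02 yr, e^(−t/τ) = e^(−1.676) = 0.1872, so ΔM = −43.82 Tg and M = 643.64 − 43.82 = 599.81 Tg.

600 Tg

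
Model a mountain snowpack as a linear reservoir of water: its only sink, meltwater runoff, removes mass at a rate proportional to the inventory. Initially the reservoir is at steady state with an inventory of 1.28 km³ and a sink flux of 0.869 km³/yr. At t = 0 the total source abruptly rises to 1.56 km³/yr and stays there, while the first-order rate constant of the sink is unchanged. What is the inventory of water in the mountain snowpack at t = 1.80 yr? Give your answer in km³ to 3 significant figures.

2.00 km³

The sink rate constant is k = F₀/M₀ = 0.869/1.28 = 0.6789 yr⁻¹.
Solving dM/dt = F₁ − kM with M(0) = M₀ gives M(t) = F₁/k + (M₀ − F₁/k)·e^(−kt).
F₁/k = 1.56/0.6789 = 2.2978 km³; kt = 0.6789 × 1.80 = 1.222, e^(−kt) = 0.2946.
M(1.80) = 2.2978 + (1.28 − 2.2978) × 0.2946 = 2.2978 − 0.2999 = 1.9979 km³.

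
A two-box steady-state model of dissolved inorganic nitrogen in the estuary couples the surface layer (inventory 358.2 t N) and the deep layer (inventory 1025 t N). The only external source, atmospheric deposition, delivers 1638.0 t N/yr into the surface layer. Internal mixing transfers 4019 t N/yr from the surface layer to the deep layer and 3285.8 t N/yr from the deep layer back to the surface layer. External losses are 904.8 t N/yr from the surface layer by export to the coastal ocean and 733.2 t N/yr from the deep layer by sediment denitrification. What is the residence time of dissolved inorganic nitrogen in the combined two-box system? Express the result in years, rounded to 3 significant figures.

Residence time in the combined system uses the total inventory and the total *external* removal — internal exchanges between the two boxes cancel.
M_total = 358.2 + 1025 = 1383.2 t N.
ΣF_external_out = 904.8 + 733.2 = 1638.0 t N/yr.
τ = M_total / ΣF_ext = 1383.2 / 1638.0 = 0.8444 yr.

0.844 yr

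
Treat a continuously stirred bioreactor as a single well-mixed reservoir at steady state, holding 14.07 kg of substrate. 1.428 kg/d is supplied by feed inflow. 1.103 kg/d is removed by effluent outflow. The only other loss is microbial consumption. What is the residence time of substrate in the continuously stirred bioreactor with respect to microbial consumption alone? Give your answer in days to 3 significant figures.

At steady state ΣF_in = ΣF_out.
ΣF_in = 1.4280 kg/d.
Microbial consumption flux = ΣF_in − (1.103) = 1.4280 − 1.103 = 0.3250 kg/d.
τ = M / F = 14.07 / 0.3250 = 43.29 d.

43.3 d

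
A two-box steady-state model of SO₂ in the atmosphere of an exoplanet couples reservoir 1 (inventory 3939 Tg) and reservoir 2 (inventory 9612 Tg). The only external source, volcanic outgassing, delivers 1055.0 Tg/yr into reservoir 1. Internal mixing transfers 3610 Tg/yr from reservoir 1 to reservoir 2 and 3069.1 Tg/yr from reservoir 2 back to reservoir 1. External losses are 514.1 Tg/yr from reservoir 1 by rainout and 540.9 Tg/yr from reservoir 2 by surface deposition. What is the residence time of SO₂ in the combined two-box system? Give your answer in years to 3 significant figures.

12.8 yr

Residence time in the combined system uses the total inventory and the total *external* removal — internal exchanges between the two boxes cancel.
M_total = 3939 + 9612 = 13551 Tg.
ΣF_external_out = 514.1 + 540.9 = 1055.0 Tg/yr.
τ = M_total / ΣF_ext = 13551 / 1055.0 = 12.84 yr.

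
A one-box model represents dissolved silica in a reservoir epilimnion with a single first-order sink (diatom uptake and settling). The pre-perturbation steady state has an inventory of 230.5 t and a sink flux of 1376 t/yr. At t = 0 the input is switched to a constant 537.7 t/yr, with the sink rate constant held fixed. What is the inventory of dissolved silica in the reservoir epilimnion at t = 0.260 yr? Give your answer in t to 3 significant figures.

120 t

τ = M₀/F₀ = 230.5/1376 = 0.1675 yr; rate constant k = 1/τ.
New steady state M_∞ = F₁/k = F₁·τ = 537.7 × 0.1675 = 90.073 t.
M(t) = M_∞ + (M₀ − M_∞)·e^(−t/τ); t/τ = 0.260/0.1675 = 1.552, so e^(−t/τ) = 0.2118.
M(t) = 90.073 + 140.4 × 0.2118 = 119.82 t.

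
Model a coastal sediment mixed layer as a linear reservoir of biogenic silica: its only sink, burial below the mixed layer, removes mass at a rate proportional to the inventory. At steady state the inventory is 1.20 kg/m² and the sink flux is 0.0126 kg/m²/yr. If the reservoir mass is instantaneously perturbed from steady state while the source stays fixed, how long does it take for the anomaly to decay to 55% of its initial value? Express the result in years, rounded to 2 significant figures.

57 yr

For a linear reservoir the anomaly decays as exp(−t/τ) with τ = M/F = 1.20/0.0126 = 95.24 yr.
exp(−t/τ) = 0.55 ⇒ t = −τ ln(0.55) = 95.24 × 0.5978 = 56.94 yr.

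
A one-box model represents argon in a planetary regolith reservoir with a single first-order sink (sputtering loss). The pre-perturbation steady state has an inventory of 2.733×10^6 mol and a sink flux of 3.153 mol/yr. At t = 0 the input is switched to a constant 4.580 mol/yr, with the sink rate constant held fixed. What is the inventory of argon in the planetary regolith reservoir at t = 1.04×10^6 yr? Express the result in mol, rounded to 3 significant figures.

3.60×10^6 mol

Residence time τ = M₀/F₀ = 866800 yr. The eventual steady state is M_∞ = M₀·(F₁/F₀) = 2.733×10^6 × 4.580/3.153 = 3.9699×10^6 mol.
The anomaly ΔM(t) = M(t) − M_∞ decays as ΔM₀·e^(−t/τ) with ΔM₀ = 2.733×10^6 − 3.9699×10^6 = −1.237×10^6 mol.
At t = 1.04×10^6 yr, e^(−t/τ) = e^(−1.200) = 0.3012, so ΔM = −372600 mol and M = 3.9699×10^6 − 372600 = 3.5973×10^6 mol.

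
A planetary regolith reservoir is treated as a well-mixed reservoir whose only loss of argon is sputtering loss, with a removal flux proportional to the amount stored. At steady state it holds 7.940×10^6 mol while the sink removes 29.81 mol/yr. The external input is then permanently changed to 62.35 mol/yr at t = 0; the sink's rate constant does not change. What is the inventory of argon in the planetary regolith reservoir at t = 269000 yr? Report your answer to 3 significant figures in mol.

τ = M₀/F₀ = 7.940×10^6/29.81 = 266400 yr; rate constant k = 1/τ.
New steady state M_∞ = F₁/k = F₁·τ = 62.35 × 266400 = 1.6607×10^7 mol.
M(t) = M_∞ + (M₀ − M_∞)·e^(−t/τ); t/τ = 269000/266400 = 1.010, so e^(−t/τ) = 0.3642.
M(t) = 1.6607×10^7 − 8.667×10^6 × 0.3642 = 1.3450×10^7 mol.

1.35×10^7 mol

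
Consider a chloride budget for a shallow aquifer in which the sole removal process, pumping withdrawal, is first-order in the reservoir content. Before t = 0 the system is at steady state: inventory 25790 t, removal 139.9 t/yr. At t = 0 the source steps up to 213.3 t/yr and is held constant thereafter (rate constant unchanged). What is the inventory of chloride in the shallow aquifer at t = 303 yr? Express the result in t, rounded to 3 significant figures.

36700 t

τ = M₀/F₀ = 25790/139.9 = 184.3 yr; rate constant k = 1/τ.
New steady state M_∞ = F₁/k = F₁·τ = 213.3 × 184.3 = 39321 t.
M(t) = M_∞ + (M₀ − M_∞)·e^(−t/τ); t/τ = 303/184.3 = 1.644, so e^(−t/τ) = 0.1933.
M(t) = 39321 − 13530 × 0.1933 = 36706 t.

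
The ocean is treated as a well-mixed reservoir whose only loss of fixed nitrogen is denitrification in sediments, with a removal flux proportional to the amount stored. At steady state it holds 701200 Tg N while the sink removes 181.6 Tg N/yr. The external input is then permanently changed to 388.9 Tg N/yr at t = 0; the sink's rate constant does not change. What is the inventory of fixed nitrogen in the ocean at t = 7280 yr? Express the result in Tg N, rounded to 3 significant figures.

The sink rate constant is k = F₀/M₀ = 181.6/701200 = 0.0002590 yr⁻¹.
Solving dM/dt = F₁ − kM with M(0) = M₀ gives M(t) = F₁/k + (M₀ − F₁/k)·e^(−kt).
F₁/k = 388.9/0.0002590 = 1.5016×10^6 Tg N; kt = 0.0002590 × 7280 = 1.885, e^(−kt) = 0.1518.
M(7280) = 1.5016×10^6 + (701200 − 1.5016×10^6) × 0.1518 = 1.5016×10^6 − 121500 = 1.3802×10^6 Tg N.

1.38×10^6 Tg N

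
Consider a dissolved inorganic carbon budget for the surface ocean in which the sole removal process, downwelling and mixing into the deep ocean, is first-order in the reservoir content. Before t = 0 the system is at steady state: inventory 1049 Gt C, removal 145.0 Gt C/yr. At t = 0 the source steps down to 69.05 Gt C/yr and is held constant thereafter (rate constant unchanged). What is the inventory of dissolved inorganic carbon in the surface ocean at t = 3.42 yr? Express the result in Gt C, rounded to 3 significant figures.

842 Gt C

The sink rate constant is k = F₀/M₀ = 145.0/1049 = 0.1382 yr⁻¹.
Solving dM/dt = F₁ − kM with M(0) = M₀ gives M(t) = F₁/k + (M₀ − F₁/k)·e^(−kt).
F₁/k = 69.05/0.1382 = 499.54 Gt C; kt = 0.1382 × 3.42 = 0.4727, e^(−kt) = 0.6233.
M(3.42) = 499.54 + (1049 − 499.54) × 0.6233 = 499.54 + 342.5 = 842.02 Gt C.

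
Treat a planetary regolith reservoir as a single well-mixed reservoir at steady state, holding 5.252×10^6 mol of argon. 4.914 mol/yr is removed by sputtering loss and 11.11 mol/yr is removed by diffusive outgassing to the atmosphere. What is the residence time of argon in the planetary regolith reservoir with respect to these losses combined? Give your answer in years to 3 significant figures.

Total removal = 4.914 + 11.11 = 16.024 mol/yr.
τ = M / ΣF_out = 5.252×10^6 / 16.024 = 327800 yr.

328000 yr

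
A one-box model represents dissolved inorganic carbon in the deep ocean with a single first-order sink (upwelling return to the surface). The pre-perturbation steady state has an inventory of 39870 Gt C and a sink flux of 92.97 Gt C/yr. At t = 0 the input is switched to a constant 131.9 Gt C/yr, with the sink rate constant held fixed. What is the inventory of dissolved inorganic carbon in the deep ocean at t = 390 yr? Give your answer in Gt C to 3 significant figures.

τ = M₀/F₀ = 39870/92.97 = 428.8 yr; rate constant k = 1/τ.
New steady state M_∞ = F₁/k = F₁·τ = 131.9 × 428.8 = 56565 Gt C.
M(t) = M_∞ + (M₀ − M_∞)·e^(−t/τ); t/τ = 390/428.8 = 0.9094, so e^(−t/τ) = 0.4028.
M(t) = 56565 − 16700 × 0.4028 = 49841 Gt C.

49800 Gt C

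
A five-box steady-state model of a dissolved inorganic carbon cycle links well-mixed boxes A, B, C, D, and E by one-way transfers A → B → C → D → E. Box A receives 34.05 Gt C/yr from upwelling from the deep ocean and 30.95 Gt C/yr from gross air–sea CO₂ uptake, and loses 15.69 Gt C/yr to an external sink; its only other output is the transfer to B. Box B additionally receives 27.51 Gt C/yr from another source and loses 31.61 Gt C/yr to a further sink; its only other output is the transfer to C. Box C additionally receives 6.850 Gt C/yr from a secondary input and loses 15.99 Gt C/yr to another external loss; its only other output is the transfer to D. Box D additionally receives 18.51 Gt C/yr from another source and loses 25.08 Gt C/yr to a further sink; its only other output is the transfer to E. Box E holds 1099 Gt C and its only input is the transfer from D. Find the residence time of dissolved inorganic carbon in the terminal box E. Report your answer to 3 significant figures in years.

37.3 yr

Box A: F(A→B) = (34.05 + 30.95) − 15.69 = 49.310 Gt C/yr.
Box B: F(B→C) = (49.310 + 27.51) − 31.61 = 45.210 Gt C/yr.
Box C: F(C→D) = (45.210 + 6.850) − 15.99 = 36.070 Gt C/yr.
Box D: F(D→E) = (36.070 + 18.51) − 25.08 = 29.500 Gt C/yr.
Box E throughput = its input = 29.500 Gt C/yr; τ = 1099 / 29.500 = 37.25 yr.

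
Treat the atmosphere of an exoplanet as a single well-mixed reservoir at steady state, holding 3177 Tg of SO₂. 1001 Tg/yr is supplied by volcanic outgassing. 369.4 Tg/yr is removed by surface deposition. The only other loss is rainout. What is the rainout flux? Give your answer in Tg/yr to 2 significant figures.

630 Tg/yr

At steady state ΣF_in = ΣF_out.
ΣF_in = 1001.0 Tg/yr.
Rainout flux = ΣF_in − (369.4) = 1001.0 − 369.4 = 631.6 Tg/yr.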